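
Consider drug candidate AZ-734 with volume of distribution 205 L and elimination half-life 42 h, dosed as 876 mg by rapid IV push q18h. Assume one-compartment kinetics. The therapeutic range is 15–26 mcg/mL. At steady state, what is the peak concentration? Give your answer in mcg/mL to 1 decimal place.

16.6 mcg/mL

Over one 18-h interval, 18/42 ≈ 0.42857 half-lives elapse, leaving f ≈ 0.7430 of each dose.
Accumulation ratio R = 1/(1 − f) ≈ 1/0.2570 ≈ 3.8911.
Each bolus raises the concentration by D/Vd = 876/205 ≈ 4.273 mcg/mL.
Steady-state peak Cmax,ss = C₀·R ≈ 4.273 × 3.8911 ≈ 16.627 mcg/mL.
Peak 16.6 mcg/mL vs MTC 26 mcg/mL: below toxic threshold.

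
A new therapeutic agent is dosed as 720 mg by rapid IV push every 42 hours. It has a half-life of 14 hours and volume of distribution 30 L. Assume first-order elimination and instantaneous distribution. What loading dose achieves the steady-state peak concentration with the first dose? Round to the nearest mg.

f = (1/2)^(42/14) ≈ 0.125000; accumulation ratio R = 1/(1−f) ≈ 1.14286.
Loading dose to hit Cmax,ss on first dose: D_load = D_maint·R ≈ 720 × 1.14286 ≈ 822.86 mg.

823 mg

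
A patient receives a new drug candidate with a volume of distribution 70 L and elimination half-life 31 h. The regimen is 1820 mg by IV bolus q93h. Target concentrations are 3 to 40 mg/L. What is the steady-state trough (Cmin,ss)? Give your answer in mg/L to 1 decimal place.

τ = 93 h = 3 half-lives, so f = (1/2)^3 = 0.125.
Accumulation ratio R = 1/(1 − f) = 1/0.875 = 8/7.
Single-dose peak C₀ = D/Vd = 1820/70 = 26 mg/L.
Steady-state peak Cmax,ss = C₀·R = 26 × 8/7 ≈ 29.714 mg/L.
Steady-state trough Cmin,ss = Cmax,ss·f ≈ 29.714 × 0.125 ≈ 3.714 mg/L.
Trough 3.7 mg/L vs MEC 3 mg/L: adequate.

3.7 mg/L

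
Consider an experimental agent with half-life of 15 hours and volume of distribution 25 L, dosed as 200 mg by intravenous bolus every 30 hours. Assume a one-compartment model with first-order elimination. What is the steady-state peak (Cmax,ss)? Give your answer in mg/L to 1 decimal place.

τ = 30 h = 2 half-lives, so f = (1/2)^2 = 0.25.
Accumulation ratio R = 1/(1 − f) = 1/0.75 = 4/3.
Single-dose peak C₀ = D/Vd = 200/25 = 8 mg/L.
Steady-state peak Cmax,ss = C₀·R = 8 × 4/3 ≈ 10.667 mg/L.

10.7 mg/L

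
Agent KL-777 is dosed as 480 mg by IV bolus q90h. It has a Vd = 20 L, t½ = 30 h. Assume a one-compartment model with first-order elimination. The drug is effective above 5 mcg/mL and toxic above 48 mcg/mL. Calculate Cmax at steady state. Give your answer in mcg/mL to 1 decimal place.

27.4 mcg/mL

The dosing interval is 3 half-lives, so f = 2^(−3) = 0.125.
At steady state, R = 1/(1 − 0.125) = 8/7.
Single-dose peak C₀ = D/Vd = 480/20 = 24 mcg/mL.
Steady-state peak Cmax,ss = C₀·R = 24 × 8/7 ≈ 27.429 mcg/mL.
Peak 27.4 mcg/mL vs MTC 48 mcg/mL: below toxic threshold.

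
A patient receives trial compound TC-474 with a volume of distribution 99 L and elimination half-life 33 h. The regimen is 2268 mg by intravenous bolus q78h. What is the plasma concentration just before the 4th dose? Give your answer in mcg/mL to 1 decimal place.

f = (1/2)^(τ/t½) = (1/2)^(78/33) ≈ 0.1943.
C₀ = D/Vd = 2268/99 ≈ 22.909 mcg/mL.
Before the 4th dose, 3 doses have been given. Superposition: Cmin = C₀·(f + f² + … + f^3).
≈ 22.909 × (0.1943 + 0.0378 + 0.0073) ≈ 22.909 × 0.2394 ≈ 5.484 mcg/mL.

5.5 mcg/mL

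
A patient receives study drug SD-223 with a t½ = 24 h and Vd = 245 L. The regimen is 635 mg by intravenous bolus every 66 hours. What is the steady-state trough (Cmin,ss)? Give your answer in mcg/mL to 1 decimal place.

0.5 mcg/mL

Over one 66-h interval, 66/24 ≈ 2.75 half-lives elapse, leaving f ≈ 0.1487 of each dose.
Each bolus raises the concentration by D/Vd = 635/245 ≈ 2.592 mcg/mL.
Steady-state trough Cmin,ss = C₀·f/(1−f) ≈ 2.592 × 0.1487/0.8513 ≈ 0.453 mcg/mL.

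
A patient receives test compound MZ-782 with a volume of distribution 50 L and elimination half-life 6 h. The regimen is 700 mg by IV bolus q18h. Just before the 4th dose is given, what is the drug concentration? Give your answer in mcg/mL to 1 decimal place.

f = (1/2)^(τ/t½) = (1/2)^(18/6) ≈ 0.1250.
C₀ = D/Vd = 700/50 ≈ 14.000 mcg/mL.
Before the 4th dose, 3 doses have been given. Superposition: Cmin = C₀·(f + f² + … + f^3).
≈ 14.000 × (0.1250 + 0.0156 + 0.0020) ≈ 14.000 × 0.1426 ≈ 1.996 mcg/mL.

2.0 mcg/mL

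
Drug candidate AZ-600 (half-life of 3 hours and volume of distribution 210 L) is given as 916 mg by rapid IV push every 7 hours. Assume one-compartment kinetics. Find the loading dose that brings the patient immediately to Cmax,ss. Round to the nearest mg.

f = (1/2)^(7/3) ≈ 0.198425; accumulation ratio R = 1/(1−f) ≈ 1.24754.
Loading dose to hit Cmax,ss on first dose: D_load = D_maint·R ≈ 916 × 1.24754 ≈ 1142.75 mg.

1143 mg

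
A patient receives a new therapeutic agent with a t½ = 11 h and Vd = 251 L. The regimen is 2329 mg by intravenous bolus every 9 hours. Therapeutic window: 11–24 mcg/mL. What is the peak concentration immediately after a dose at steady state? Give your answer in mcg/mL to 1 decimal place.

21.4 mcg/mL

Over one 9-h interval, 9/11 ≈ 0.81818 half-lives elapse, leaving f ≈ 0.5672 of each dose.
Accumulation ratio R = 1/(1 − f) ≈ 1/0.4328 ≈ 2.3105.
Each bolus raises the concentration by D/Vd = 2329/251 ≈ 9.279 mcg/mL.
Steady-state peak Cmax,ss = C₀·R ≈ 9.279 × 2.3105 ≈ 21.439 mcg/mL.
Peak 21.4 mcg/mL vs MTC 24 mcg/mL: below toxic threshold.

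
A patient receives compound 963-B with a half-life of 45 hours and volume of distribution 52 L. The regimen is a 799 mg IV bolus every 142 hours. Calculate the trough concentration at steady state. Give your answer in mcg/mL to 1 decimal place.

τ/t½ = 142/45 ≈ 3.1556, so fraction remaining f = (1/2)^(142/45) ≈ 0.1122.
Single-dose peak C₀ = D/Vd = 799/52 ≈ 15.365 mcg/mL.
Steady-state trough Cmin,ss = C₀·f/(1−f) ≈ 15.365 × 0.1122/0.8878 ≈ 1.942 mcg/mL.

1.9 mcg/mL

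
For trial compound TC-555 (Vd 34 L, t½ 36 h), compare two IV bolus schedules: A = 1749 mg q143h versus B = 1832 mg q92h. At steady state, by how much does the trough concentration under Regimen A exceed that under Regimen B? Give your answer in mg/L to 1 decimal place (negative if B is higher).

-7.5 mg/L

Regimen A: f = (1/2)^(143/36) ≈ 0.0637; Cmin,ss = (1749/34)·f/(1−f) ≈ 3.500 mg/L.
Regimen B: f = (1/2)^(92/36) ≈ 0.1701; Cmin,ss = (1832/34)·f/(1−f) ≈ 11.044 mg/L.
Difference ≈ 3.500 − 11.044 ≈ -7.544 mg/L.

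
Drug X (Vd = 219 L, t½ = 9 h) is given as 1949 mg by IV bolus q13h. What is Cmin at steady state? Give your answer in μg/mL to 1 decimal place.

5.2 μg/mL

τ/t½ = 13/9 ≈ 1.4444, so fraction remaining f = (1/2)^(13/9) ≈ 0.3674.
Each bolus raises the concentration by D/Vd = 1949/219 ≈ 8.900 μg/mL.
Steady-state trough Cmin,ss = C₀·f/(1−f) ≈ 8.900 × 0.3674/0.6326 ≈ 5.169 μg/mL.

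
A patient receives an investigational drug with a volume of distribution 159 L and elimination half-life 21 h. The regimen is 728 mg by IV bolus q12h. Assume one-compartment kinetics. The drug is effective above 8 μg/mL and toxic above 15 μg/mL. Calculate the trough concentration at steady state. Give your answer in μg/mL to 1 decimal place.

9.4 μg/mL

k = ln2/t½ = ln2/21 ≈ 0.033007 h⁻¹; fraction remaining f = e^(−kτ) = e^(−0.033007×12) ≈ 0.6730.
Accumulation ratio R = 1/(1 − f) ≈ 1/0.3270 ≈ 3.0581.
Single-dose peak C₀ = D/Vd = 728/159 ≈ 4.579 μg/mL.
Cmax,ss = C₀/(1 − f) ≈ 4.579/0.3270 ≈ 14.003 μg/mL.
Steady-state trough Cmin,ss = Cmax,ss·f ≈ 14.003 × 0.6730 ≈ 9.424 μg/mL.
Trough 9.4 μg/mL vs MEC 8 μg/mL: adequate.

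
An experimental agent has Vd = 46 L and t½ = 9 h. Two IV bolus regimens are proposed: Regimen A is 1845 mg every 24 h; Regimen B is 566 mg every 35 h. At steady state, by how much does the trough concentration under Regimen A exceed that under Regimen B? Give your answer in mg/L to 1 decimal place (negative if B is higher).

Regimen A: f = (1/2)^(24/9) ≈ 0.1575; Cmin,ss = (1845/46)·f/(1−f) ≈ 7.498 mg/L.
Regimen B: f = (1/2)^(35/9) ≈ 0.0675; Cmin,ss = (566/46)·f/(1−f) ≈ 0.891 mg/L.
Difference ≈ 7.498 − 0.891 ≈ 6.607 mg/L.

6.6 mg/L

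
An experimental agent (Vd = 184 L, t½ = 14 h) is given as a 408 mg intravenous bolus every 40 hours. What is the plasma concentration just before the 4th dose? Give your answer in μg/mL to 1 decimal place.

0.4 μg/mL

f = (1/2)^(τ/t½) = (1/2)^(40/14) ≈ 0.1380.
C₀ = D/Vd = 408/184 ≈ 2.217 μg/mL.
Before the 4th dose, 3 doses have been given. Superposition: Cmin = C₀·(f + f² + … + f^3).
≈ 2.217 × (0.1380 + 0.0190 + 0.0026) ≈ 2.217 × 0.1596 ≈ 0.354 μg/mL.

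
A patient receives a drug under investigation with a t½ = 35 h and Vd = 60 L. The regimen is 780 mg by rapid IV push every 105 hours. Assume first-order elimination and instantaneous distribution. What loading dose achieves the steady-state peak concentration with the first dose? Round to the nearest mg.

891 mg

f = (1/2)^(105/35) ≈ 0.125000; accumulation ratio R = 1/(1−f) ≈ 1.14286.
Loading dose to hit Cmax,ss on first dose: D_load = D_maint·R ≈ 780 × 1.14286 ≈ 891.43 mg.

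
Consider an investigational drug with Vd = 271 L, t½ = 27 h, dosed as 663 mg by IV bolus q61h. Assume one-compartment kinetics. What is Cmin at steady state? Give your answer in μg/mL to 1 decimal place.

Over one 61-h interval, 61/27 ≈ 2.2593 half-lives elapse, leaving f ≈ 0.2089 of each dose.
Accumulation ratio R = 1/(1 − f) ≈ 1/0.7911 ≈ 1.2641.
Each bolus raises the concentration by D/Vd = 663/271 ≈ 2.446 μg/mL.
Steady-state peak Cmax,ss = C₀·R ≈ 2.446 × 1.2641 ≈ 3.092 μg/mL.
Steady-state trough Cmin,ss = Cmax,ss·f ≈ 3.092 × 0.2089 ≈ 0.646 μg/mL.

0.6 μg/mL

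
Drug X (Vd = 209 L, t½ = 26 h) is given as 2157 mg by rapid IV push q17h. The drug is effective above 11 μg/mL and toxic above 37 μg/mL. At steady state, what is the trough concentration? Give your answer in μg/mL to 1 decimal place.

τ/t½ = 17/26 ≈ 0.65385, so fraction remaining f = (1/2)^(17/26) ≈ 0.6356.
At steady state, accumulation factor R = 1/(1 − e^(−kτ)) ≈ 2.7442.
Each bolus raises the concentration by D/Vd = 2157/209 ≈ 10.321 μg/mL.
Steady-state peak Cmax,ss = C₀·R ≈ 10.321 × 2.7442 ≈ 28.323 μg/mL.
One interval later, Cmin,ss = Cmax,ss·e^(−kτ) ≈ 28.323 × 0.6356 ≈ 18.002 μg/mL.
Trough 18.0 μg/mL vs MEC 11 μg/mL: adequate.

18.0 μg/mL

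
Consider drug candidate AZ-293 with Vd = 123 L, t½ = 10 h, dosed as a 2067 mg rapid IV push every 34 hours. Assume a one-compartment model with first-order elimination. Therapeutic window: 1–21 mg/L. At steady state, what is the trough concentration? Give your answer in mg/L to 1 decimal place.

k = ln2/t½ = ln2/10 ≈ 0.069315 h⁻¹; fraction remaining f = e^(−kτ) = e^(−0.069315×34) ≈ 0.0947.
Single-dose peak C₀ = D/Vd = 2067/123 ≈ 16.805 mg/L.
Steady-state trough Cmin,ss = C₀·f/(1−f) ≈ 16.805 × 0.0947/0.9053 ≈ 1.758 mg/L.
Trough 1.8 mg/L vs MEC 1 mg/L: adequate.

1.8 mg/L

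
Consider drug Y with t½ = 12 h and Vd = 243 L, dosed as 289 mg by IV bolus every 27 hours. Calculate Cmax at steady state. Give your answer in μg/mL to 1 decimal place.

1.5 μg/mL

Over one 27-h interval, 27/12 ≈ 2.25 half-lives elapse, leaving f ≈ 0.2102 of each dose.
Accumulation ratio R = 1/(1 − f) ≈ 1/0.7898 ≈ 1.2661.
Single-dose peak C₀ = D/Vd = 289/243 ≈ 1.189 μg/mL.
Steady-state peak Cmax,ss = C₀·R ≈ 1.189 × 1.2661 ≈ 1.505 μg/mL.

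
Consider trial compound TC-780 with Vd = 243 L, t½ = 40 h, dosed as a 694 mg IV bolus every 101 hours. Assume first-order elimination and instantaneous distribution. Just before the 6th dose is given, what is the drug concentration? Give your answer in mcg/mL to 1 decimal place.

f = (1/2)^(τ/t½) = (1/2)^(101/40) ≈ 0.1737.
C₀ = D/Vd = 694/243 ≈ 2.856 mcg/mL.
Before the 6th dose, 5 doses have been given. Superposition: Cmin = C₀·(f + f² + … + f^5).
≈ 2.856 × (0.1737 + 0.0302 + 0.0052 + 0.0009 + 0.0002) ≈ 2.856 × 0.2102 ≈ 0.600 mcg/mL.

0.6 mcg/mL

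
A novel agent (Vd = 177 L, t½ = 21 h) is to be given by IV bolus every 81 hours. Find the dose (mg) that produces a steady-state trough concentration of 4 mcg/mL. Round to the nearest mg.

9552 mg

τ/t½ = 81/21 ≈ 3.8571, so f = (1/2)^(81/21) ≈ 0.069006.
Cmin,ss = (D/Vd)·f/(1−f), so D = Cmin,ss·Vd·(1−f)/f.
D = 4 × 177 × (1−f)/f ≈ 4 × 177 × 13.49149 ≈ 9551.97 mg.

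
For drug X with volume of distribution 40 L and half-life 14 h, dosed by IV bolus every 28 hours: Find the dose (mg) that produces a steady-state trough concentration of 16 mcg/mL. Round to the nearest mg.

τ/t½ = 28/14 ≈ 2, so f = (1/2)^(28/14) ≈ 0.250000.
Cmin,ss = (D/Vd)·f/(1−f), so D = Cmin,ss·Vd·(1−f)/f.
D = 16 × 40 × (1−f)/f ≈ 16 × 40 × 3.00000 ≈ 1920.00 mg.

1920 mg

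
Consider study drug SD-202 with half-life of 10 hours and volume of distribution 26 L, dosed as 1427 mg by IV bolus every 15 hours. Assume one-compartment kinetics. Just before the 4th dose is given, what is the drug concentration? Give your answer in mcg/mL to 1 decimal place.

f = (1/2)^(τ/t½) = (1/2)^(15/10) ≈ 0.3536.
C₀ = D/Vd = 1427/26 ≈ 54.885 mcg/mL.
Before the 4th dose, 3 doses have been given. Superposition: Cmin = C₀·(f + f² + … + f^3).
≈ 54.885 × (0.3536 + 0.1250 + 0.0442) ≈ 54.885 × 0.5228 ≈ 28.694 mcg/mL.

28.7 mcg/mL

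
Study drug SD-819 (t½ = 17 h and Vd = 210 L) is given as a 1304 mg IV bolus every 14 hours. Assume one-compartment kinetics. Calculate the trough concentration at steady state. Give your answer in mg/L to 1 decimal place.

k = ln2/t½ = ln2/17 ≈ 0.040773 h⁻¹; fraction remaining f = e^(−kτ) = e^(−0.040773×14) ≈ 0.5651.
At steady state, accumulation factor R = 1/(1 − e^(−kτ)) ≈ 2.2994.
Each bolus raises the concentration by D/Vd = 1304/210 ≈ 6.210 mg/L.
Cmax,ss = C₀/(1 − f) ≈ 6.210/0.4349 ≈ 14.279 mg/L.
Steady-state trough Cmin,ss = Cmax,ss·f ≈ 14.279 × 0.5651 ≈ 8.069 mg/L.

8.1 mg/L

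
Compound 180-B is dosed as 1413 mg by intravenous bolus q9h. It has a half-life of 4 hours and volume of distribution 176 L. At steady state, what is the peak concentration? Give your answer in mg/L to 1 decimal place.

10.2 mg/L

Over one 9-h interval, 9/4 ≈ 2.25 half-lives elapse, leaving f ≈ 0.2102 of each dose.
Accumulation ratio R = 1/(1 − f) ≈ 1/0.7898 ≈ 1.2661.
Single-dose peak C₀ = D/Vd = 1413/176 ≈ 8.028 mg/L.
Steady-state peak Cmax,ss = C₀·R ≈ 8.028 × 1.2661 ≈ 10.164 mg/L.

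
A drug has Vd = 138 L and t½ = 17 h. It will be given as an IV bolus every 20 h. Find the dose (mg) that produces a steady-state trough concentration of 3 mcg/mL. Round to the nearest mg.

τ/t½ = 20/17 ≈ 1.1765, so f = (1/2)^(20/17) ≈ 0.442433.
Cmin,ss = (D/Vd)·f/(1−f), so D = Cmin,ss·Vd·(1−f)/f.
D = 3 × 138 × (1−f)/f ≈ 3 × 138 × 1.26023 ≈ 521.74 mg.

522 mg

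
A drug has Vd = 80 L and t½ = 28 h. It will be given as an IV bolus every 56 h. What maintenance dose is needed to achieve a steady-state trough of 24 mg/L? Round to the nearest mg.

τ/t½ = 56/28 ≈ 2, so f = (1/2)^(56/28) ≈ 0.250000.
Cmin,ss = (D/Vd)·f/(1−f), so D = Cmin,ss·Vd·(1−f)/f.
D = 24 × 80 × (1−f)/f ≈ 24 × 80 × 3.00000 ≈ 5760.00 mg.

5760 mg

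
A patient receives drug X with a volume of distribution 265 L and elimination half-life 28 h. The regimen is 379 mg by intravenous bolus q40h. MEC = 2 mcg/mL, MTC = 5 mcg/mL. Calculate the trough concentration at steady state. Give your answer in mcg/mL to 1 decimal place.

τ/t½ = 40/28 ≈ 1.4286, so fraction remaining f = (1/2)^(40/28) ≈ 0.3715.
At steady state, accumulation factor R = 1/(1 − e^(−kτ)) ≈ 1.5911.
Single-dose peak C₀ = D/Vd = 379/265 ≈ 1.430 mcg/mL.
Cmax,ss = C₀/(1 − f) ≈ 1.430/0.6285 ≈ 2.275 mcg/mL.
One interval later, Cmin,ss = Cmax,ss·e^(−kτ) ≈ 2.275 × 0.3715 ≈ 0.845 mcg/mL.
Trough 0.8 mcg/mL vs MEC 2 mcg/mL: subtherapeutic.

0.8 mcg/mL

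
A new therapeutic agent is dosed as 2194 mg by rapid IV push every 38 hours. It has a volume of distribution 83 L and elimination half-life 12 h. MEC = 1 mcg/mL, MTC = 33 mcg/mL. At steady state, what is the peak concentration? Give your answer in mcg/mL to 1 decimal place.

29.7 mcg/mL

τ/t½ = 38/12 ≈ 3.1667, so fraction remaining f = (1/2)^(38/12) ≈ 0.1114.
At steady state, accumulation factor R = 1/(1 − e^(−kτ)) ≈ 1.1254.
Each bolus raises the concentration by D/Vd = 2194/83 ≈ 26.434 mcg/mL.
Steady-state peak Cmax,ss = C₀·R ≈ 26.434 × 1.1254 ≈ 29.749 mcg/mL.
Peak 29.7 mcg/mL vs MTC 33 mcg/mL: below toxic threshold.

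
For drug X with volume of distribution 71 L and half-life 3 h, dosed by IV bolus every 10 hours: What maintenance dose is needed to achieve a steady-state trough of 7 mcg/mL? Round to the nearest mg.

4512 mg

τ/t½ = 10/3 ≈ 3.3333, so f = (1/2)^(10/3) ≈ 0.099213.
Cmin,ss = (D/Vd)·f/(1−f), so D = Cmin,ss·Vd·(1−f)/f.
D = 7 × 71 × (1−f)/f ≈ 7 × 71 × 9.07932 ≈ 4512.42 mg.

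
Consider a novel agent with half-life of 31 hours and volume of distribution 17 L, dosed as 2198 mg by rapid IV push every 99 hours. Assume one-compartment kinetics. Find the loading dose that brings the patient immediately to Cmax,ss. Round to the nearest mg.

f = (1/2)^(99/31) ≈ 0.109307; accumulation ratio R = 1/(1−f) ≈ 1.12272.
Loading dose to hit Cmax,ss on first dose: D_load = D_maint·R ≈ 2198 × 1.12272 ≈ 2467.74 mg.

2468 mg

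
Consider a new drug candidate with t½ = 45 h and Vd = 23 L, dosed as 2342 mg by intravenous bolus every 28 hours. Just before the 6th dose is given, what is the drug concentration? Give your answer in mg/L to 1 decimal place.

f = (1/2)^(τ/t½) = (1/2)^(28/45) ≈ 0.6497.
C₀ = D/Vd = 2342/23 ≈ 101.826 mg/L.
Before the 6th dose, 5 doses have been given. Superposition: Cmin = C₀·(f + f² + … + f^5).
≈ 101.826 × (0.6497 + 0.4221 + 0.2742 + 0.1782 + 0.1158) ≈ 101.826 × 1.6400 ≈ 166.995 mg/L.

167.0 mg/L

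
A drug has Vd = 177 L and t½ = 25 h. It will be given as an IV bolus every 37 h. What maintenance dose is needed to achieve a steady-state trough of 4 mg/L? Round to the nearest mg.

τ/t½ = 37/25 ≈ 1.48, so f = (1/2)^(37/25) ≈ 0.358489.
Cmin,ss = (D/Vd)·f/(1−f), so D = Cmin,ss·Vd·(1−f)/f.
D = 4 × 177 × (1−f)/f ≈ 4 × 177 × 1.78949 ≈ 1266.96 mg.

1267 mg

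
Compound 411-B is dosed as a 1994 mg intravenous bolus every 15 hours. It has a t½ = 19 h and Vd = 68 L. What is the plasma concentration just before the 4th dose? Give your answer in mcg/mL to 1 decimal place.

f = (1/2)^(τ/t½) = (1/2)^(15/19) ≈ 0.5786.
C₀ = D/Vd = 1994/68 ≈ 29.324 mcg/mL.
Before the 4th dose, 3 doses have been given. Superposition: Cmin = C₀·(f + f² + … + f^3).
≈ 29.324 × (0.5786 + 0.3348 + 0.1937) ≈ 29.324 × 1.1071 ≈ 32.465 mcg/mL.

32.5 mcg/mL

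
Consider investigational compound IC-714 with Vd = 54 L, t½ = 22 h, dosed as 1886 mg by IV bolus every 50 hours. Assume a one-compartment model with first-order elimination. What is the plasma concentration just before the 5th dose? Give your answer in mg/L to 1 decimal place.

f = (1/2)^(τ/t½) = (1/2)^(50/22) ≈ 0.2069.
C₀ = D/Vd = 1886/54 ≈ 34.926 mg/L.
Before the 5th dose, 4 doses have been given. Superposition: Cmin = C₀·(f + f² + … + f^4).
≈ 34.926 × (0.2069 + 0.0428 + 0.0089 + 0.0018) ≈ 34.926 × 0.2604 ≈ 9.095 mg/L.

9.1 mg/L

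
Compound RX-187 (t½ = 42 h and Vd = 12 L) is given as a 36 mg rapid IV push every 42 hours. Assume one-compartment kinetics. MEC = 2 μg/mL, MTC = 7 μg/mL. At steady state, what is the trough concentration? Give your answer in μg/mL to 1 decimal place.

τ = 42 h = 1 half-life, so f = (1/2)^1 = 0.5.
Accumulation ratio R = 1/(1 − f) = 1/0.5 = 2/1.
Single-dose peak C₀ = D/Vd = 36/12 = 3 μg/mL.
Steady-state peak Cmax,ss = C₀·R = 3 × 2/1 ≈ 6.000 μg/mL.
Steady-state trough Cmin,ss = Cmax,ss·f ≈ 6.000 × 0.5 ≈ 3.000 μg/mL.
Trough 3.0 μg/mL vs MEC 2 μg/mL: adequate.

3.0 μg/mL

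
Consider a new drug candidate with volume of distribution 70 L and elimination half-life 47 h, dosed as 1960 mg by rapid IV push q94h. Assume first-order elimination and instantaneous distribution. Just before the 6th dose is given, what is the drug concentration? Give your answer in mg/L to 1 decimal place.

f = (1/2)^(τ/t½) = (1/2)^(94/47) ≈ 0.2500.
C₀ = D/Vd = 1960/70 ≈ 28.000 mg/L.
Before the 6th dose, 5 doses have been given. Superposition: Cmin = C₀·(f + f² + … + f^5).
≈ 28.000 × (0.2500 + 0.0625 + 0.0156 + 0.0039 + 0.0010) ≈ 28.000 × 0.3330 ≈ 9.324 mg/L.

9.3 mg/L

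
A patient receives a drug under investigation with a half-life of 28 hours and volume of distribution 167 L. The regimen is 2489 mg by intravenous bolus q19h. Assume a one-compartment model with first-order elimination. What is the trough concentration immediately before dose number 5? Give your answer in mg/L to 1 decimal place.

21.0 mg/L

f = (1/2)^(τ/t½) = (1/2)^(19/28) ≈ 0.6248.
C₀ = D/Vd = 2489/167 ≈ 14.904 mg/L.
Before the 5th dose, 4 doses have been given. Superposition: Cmin = C₀·(f + f² + … + f^4).
≈ 14.904 × (0.6248 + 0.3904 + 0.2439 + 0.1524) ≈ 14.904 × 1.4115 ≈ 21.037 mg/L.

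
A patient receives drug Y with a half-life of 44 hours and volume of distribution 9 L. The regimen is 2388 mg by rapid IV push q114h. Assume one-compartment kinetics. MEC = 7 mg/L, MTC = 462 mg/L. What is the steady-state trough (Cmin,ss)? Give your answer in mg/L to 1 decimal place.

52.8 mg/L

k = ln2/t½ = ln2/44 ≈ 0.015753 h⁻¹; fraction remaining f = e^(−kτ) = e^(−0.015753×114) ≈ 0.1660.
Single-dose peak C₀ = D/Vd = 2388/9 ≈ 265.333 mg/L.
Steady-state trough Cmin,ss = C₀·f/(1−f) ≈ 265.333 × 0.1660/0.8340 ≈ 52.812 mg/L.
Trough 52.8 mg/L vs MEC 7 mg/L: adequate.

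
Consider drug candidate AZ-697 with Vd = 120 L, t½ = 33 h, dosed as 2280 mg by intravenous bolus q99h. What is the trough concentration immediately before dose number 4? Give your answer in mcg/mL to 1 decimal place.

f = (1/2)^(τ/t½) = (1/2)^(99/33) ≈ 0.1250.
C₀ = D/Vd = 2280/120 ≈ 19.000 mcg/mL.
Before the 4th dose, 3 doses have been given. Superposition: Cmin = C₀·(f + f² + … + f^3).
≈ 19.000 × (0.1250 + 0.0156 + 0.0020) ≈ 19.000 × 0.1426 ≈ 2.709 mcg/mL.

2.7 mcg/mL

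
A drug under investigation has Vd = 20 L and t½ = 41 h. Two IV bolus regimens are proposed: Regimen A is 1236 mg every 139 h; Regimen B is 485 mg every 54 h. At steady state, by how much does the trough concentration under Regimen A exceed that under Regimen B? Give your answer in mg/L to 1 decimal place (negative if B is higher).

Regimen A: f = (1/2)^(139/41) ≈ 0.0954; Cmin,ss = (1236/20)·f/(1−f) ≈ 6.517 mg/L.
Regimen B: f = (1/2)^(54/41) ≈ 0.4013; Cmin,ss = (485/20)·f/(1−f) ≈ 16.254 mg/L.
Difference ≈ 6.517 − 16.254 ≈ -9.737 mg/L.

-9.7 mg/L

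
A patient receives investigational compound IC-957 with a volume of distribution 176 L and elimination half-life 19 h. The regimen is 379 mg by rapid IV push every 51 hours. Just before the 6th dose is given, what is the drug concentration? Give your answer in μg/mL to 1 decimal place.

0.4 μg/mL

f = (1/2)^(τ/t½) = (1/2)^(51/19) ≈ 0.1556.
C₀ = D/Vd = 379/176 ≈ 2.153 μg/mL.
Before the 6th dose, 5 doses have been given. Superposition: Cmin = C₀·(f + f² + … + f^5).
≈ 2.153 × (0.1556 + 0.0242 + 0.0038 + 0.0006 + 0.0001) ≈ 2.153 × 0.1843 ≈ 0.397 μg/mL.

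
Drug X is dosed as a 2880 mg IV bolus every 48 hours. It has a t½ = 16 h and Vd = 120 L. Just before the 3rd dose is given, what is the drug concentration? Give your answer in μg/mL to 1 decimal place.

f = (1/2)^(τ/t½) = (1/2)^(48/16) ≈ 0.1250.
C₀ = D/Vd = 2880/120 ≈ 24.000 μg/mL.
Before the 3rd dose, 2 doses have been given. Superposition: Cmin = C₀·(f + f²).
≈ 24.000 × (0.1250 + 0.0156) ≈ 24.000 × 0.1406 ≈ 3.374 μg/mL.

3.4 μg/mL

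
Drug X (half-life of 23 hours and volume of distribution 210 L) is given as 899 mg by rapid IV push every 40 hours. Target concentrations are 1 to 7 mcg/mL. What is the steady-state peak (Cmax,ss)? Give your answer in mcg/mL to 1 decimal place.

6.1 mcg/mL

τ/t½ = 40/23 ≈ 1.7391, so fraction remaining f = (1/2)^(40/23) ≈ 0.2996.
Accumulation ratio R = 1/(1 − f) ≈ 1/0.7004 ≈ 1.4278.
Single-dose peak C₀ = D/Vd = 899/210 ≈ 4.281 mcg/mL.
Cmax,ss = C₀/(1 − f) ≈ 4.281/0.7004 ≈ 6.112 mcg/mL.
Peak 6.1 mcg/mL vs MTC 7 mcg/mL: below toxic threshold.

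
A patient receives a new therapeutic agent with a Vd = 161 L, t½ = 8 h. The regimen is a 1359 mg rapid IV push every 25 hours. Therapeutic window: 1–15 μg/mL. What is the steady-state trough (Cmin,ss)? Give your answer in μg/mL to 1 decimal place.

1.1 μg/mL

Over one 25-h interval, 25/8 ≈ 3.125 half-lives elapse, leaving f ≈ 0.1146 of each dose.
Accumulation ratio R = 1/(1 − f) ≈ 1/0.8854 ≈ 1.1294.
Each bolus raises the concentration by D/Vd = 1359/161 ≈ 8.441 μg/mL.
Steady-state peak Cmax,ss = C₀·R ≈ 8.441 × 1.1294 ≈ 9.533 μg/mL.
One interval later, Cmin,ss = Cmax,ss·e^(−kτ) ≈ 9.533 × 0.1146 ≈ 1.092 μg/mL.
Trough 1.1 μg/mL vs MEC 1 μg/mL: adequate.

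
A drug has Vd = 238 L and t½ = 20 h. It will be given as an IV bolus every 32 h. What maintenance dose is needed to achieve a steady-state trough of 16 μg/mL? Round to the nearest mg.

7736 mg

τ/t½ = 32/20 ≈ 1.6, so f = (1/2)^(32/20) ≈ 0.329877.
Cmin,ss = (D/Vd)·f/(1−f), so D = Cmin,ss·Vd·(1−f)/f.
D = 16 × 238 × (1−f)/f ≈ 16 × 238 × 2.03143 ≈ 7735.69 mg.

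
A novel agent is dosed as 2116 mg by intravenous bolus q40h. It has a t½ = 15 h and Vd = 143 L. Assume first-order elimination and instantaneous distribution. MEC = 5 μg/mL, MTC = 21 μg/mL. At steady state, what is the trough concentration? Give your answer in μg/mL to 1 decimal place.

2.8 μg/mL

k = ln2/t½ = ln2/15 ≈ 0.046210 h⁻¹; fraction remaining f = e^(−kτ) = e^(−0.046210×40) ≈ 0.1575.
Accumulation ratio R = 1/(1 − f) ≈ 1/0.8425 ≈ 1.1869.
Each bolus raises the concentration by D/Vd = 2116/143 ≈ 14.797 μg/mL.
Steady-state peak Cmax,ss = C₀·R ≈ 14.797 × 1.1869 ≈ 17.563 μg/mL.
Steady-state trough Cmin,ss = Cmax,ss·f ≈ 17.563 × 0.1575 ≈ 2.766 μg/mL.
Trough 2.8 μg/mL vs MEC 5 μg/mL: subtherapeutic.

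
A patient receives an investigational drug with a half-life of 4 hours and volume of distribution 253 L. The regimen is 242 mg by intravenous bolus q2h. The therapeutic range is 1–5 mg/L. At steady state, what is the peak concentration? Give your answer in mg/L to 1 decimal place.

τ/t½ = 2/4 ≈ 0.5, so fraction remaining f = (1/2)^(2/4) ≈ 0.7071.
At steady state, accumulation factor R = 1/(1 − e^(−kτ)) ≈ 3.4141.
Single-dose peak C₀ = D/Vd = 242/253 ≈ 0.957 mg/L.
Steady-state peak Cmax,ss = C₀·R ≈ 0.957 × 3.4141 ≈ 3.267 mg/L.
Peak 3.3 mg/L vs MTC 5 mg/L: below toxic threshold.

3.3 mg/L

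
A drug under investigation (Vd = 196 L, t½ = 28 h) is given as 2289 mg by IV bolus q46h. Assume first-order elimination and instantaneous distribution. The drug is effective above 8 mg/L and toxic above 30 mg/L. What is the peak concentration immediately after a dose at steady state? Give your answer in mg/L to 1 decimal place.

17.2 mg/L

k = ln2/t½ = ln2/28 ≈ 0.024755 h⁻¹; fraction remaining f = e^(−kτ) = e^(−0.024755×46) ≈ 0.3202.
At steady state, accumulation factor R = 1/(1 − e^(−kτ)) ≈ 1.4710.
Single-dose peak C₀ = D/Vd = 2289/196 ≈ 11.679 mg/L.
Steady-state peak Cmax,ss = C₀·R ≈ 11.679 × 1.4710 ≈ 17.180 mg/L.
Peak 17.2 mg/L vs MTC 30 mg/L: below toxic threshold.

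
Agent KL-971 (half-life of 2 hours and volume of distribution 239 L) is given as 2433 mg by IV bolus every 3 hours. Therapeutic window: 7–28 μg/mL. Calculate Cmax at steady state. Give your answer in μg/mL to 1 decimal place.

k = ln2/t½ = ln2/2 ≈ 0.346574 h⁻¹; fraction remaining f = e^(−kτ) = e^(−0.346574×3) ≈ 0.3536.
Accumulation ratio R = 1/(1 − f) ≈ 1/0.6464 ≈ 1.5470.
Single-dose peak C₀ = D/Vd = 2433/239 ≈ 10.180 μg/mL.
Cmax,ss = C₀/(1 − f) ≈ 10.180/0.6464 ≈ 15.749 μg/mL.
Peak 15.7 μg/mL vs MTC 28 μg/mL: below toxic threshold.

15.7 μg/mL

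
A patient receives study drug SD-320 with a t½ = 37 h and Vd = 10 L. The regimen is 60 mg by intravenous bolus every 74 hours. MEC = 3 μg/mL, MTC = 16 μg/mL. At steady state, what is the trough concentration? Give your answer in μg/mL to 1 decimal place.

τ = 74 h = 2 half-lives, so f = (1/2)^2 = 0.25.
At steady state, R = 1/(1 − 0.25) = 4/3.
Single-dose peak C₀ = D/Vd = 60/10 = 6 μg/mL.
Steady-state peak Cmax,ss = C₀·R = 6 × 4/3 ≈ 8.000 μg/mL.
Steady-state trough Cmin,ss = Cmax,ss·f ≈ 8.000 × 0.25 ≈ 2.000 μg/mL.
Trough 2.0 μg/mL vs MEC 3 μg/mL: subtherapeutic.

2.0 μg/mL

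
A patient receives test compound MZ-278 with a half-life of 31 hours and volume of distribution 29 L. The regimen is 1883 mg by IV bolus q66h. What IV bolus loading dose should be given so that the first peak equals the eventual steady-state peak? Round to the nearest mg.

2441 mg

f = (1/2)^(66/31) ≈ 0.228611; accumulation ratio R = 1/(1−f) ≈ 1.29636.
Loading dose to hit Cmax,ss on first dose: D_load = D_maint·R ≈ 1883 × 1.29636 ≈ 2441.05 mg.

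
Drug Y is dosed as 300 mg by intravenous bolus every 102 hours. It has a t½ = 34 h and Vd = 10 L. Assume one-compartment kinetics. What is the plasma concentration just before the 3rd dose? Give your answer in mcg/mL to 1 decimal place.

f = (1/2)^(τ/t½) = (1/2)^(102/34) ≈ 0.1250.
C₀ = D/Vd = 300/10 ≈ 30.000 mcg/mL.
Before the 3rd dose, 2 doses have been given. Superposition: Cmin = C₀·(f + f²).
≈ 30.000 × (0.1250 + 0.0156) ≈ 30.000 × 0.1406 ≈ 4.218 mcg/mL.

4.2 mcg/mL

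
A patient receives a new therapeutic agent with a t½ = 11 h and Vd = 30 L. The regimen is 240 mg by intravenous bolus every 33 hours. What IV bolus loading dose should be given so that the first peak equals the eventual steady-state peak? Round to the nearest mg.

274 mg

f = (1/2)^(33/11) ≈ 0.125000; accumulation ratio R = 1/(1−f) ≈ 1.14286.
Loading dose to hit Cmax,ss on first dose: D_load = D_maint·R ≈ 240 × 1.14286 ≈ 274.29 mg.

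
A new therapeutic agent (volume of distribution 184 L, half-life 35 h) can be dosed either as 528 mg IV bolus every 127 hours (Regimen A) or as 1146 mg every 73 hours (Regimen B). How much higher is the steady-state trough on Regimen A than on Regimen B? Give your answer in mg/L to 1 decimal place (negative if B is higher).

-1.7 mg/L

Regimen A: f = (1/2)^(127/35) ≈ 0.0809; Cmin,ss = (528/184)·f/(1−f) ≈ 0.253 mg/L.
Regimen B: f = (1/2)^(73/35) ≈ 0.2356; Cmin,ss = (1146/184)·f/(1−f) ≈ 1.920 mg/L.
Difference ≈ 0.253 − 1.920 ≈ -1.667 mg/L.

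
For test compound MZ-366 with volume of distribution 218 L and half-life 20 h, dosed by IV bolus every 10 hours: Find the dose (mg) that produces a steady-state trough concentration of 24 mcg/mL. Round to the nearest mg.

2167 mg

τ/t½ = 10/20 ≈ 0.5, so f = (1/2)^(10/20) ≈ 0.707107.
Cmin,ss = (D/Vd)·f/(1−f), so D = Cmin,ss·Vd·(1−f)/f.
D = 24 × 218 × (1−f)/f ≈ 24 × 218 × 0.41421 ≈ 2167.15 mg.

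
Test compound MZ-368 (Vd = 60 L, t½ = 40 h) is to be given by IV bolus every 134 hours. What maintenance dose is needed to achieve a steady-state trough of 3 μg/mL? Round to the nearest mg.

τ/t½ = 134/40 ≈ 3.35, so f = (1/2)^(134/40) ≈ 0.098073.
Cmin,ss = (D/Vd)·f/(1−f), so D = Cmin,ss·Vd·(1−f)/f.
D = 3 × 60 × (1−f)/f ≈ 3 × 60 × 9.19649 ≈ 1655.37 mg.

1655 mg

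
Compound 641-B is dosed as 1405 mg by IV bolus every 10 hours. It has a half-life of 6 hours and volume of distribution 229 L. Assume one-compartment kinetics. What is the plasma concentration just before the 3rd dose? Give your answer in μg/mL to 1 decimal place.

2.5 μg/mL

f = (1/2)^(τ/t½) = (1/2)^(10/6) ≈ 0.3150.
C₀ = D/Vd = 1405/229 ≈ 6.135 μg/mL.
Before the 3rd dose, 2 doses have been given. Superposition: Cmin = C₀·(f + f²).
≈ 6.135 × (0.3150 + 0.0992) ≈ 6.135 × 0.4142 ≈ 2.541 μg/mL.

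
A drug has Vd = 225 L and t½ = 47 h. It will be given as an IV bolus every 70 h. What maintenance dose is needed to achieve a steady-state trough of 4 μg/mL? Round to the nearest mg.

1627 mg

τ/t½ = 70/47 ≈ 1.4894, so f = (1/2)^(70/47) ≈ 0.356170.
Cmin,ss = (D/Vd)·f/(1−f), so D = Cmin,ss·Vd·(1−f)/f.
D = 4 × 225 × (1−f)/f ≈ 4 × 225 × 1.80765 ≈ 1626.88 mg.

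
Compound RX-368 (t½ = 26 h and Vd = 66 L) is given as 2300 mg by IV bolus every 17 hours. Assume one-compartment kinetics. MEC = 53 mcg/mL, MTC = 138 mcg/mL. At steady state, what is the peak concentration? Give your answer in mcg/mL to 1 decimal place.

k = ln2/t½ = ln2/26 ≈ 0.026660 h⁻¹; fraction remaining f = e^(−kτ) = e^(−0.026660×17) ≈ 0.6356.
Accumulation ratio R = 1/(1 − f) ≈ 1/0.3644 ≈ 2.7442.
Single-dose peak C₀ = D/Vd = 2300/66 ≈ 34.848 mcg/mL.
Steady-state peak Cmax,ss = C₀·R ≈ 34.848 × 2.7442 ≈ 95.630 mcg/mL.
Peak 95.6 mcg/mL vs MTC 138 mcg/mL: below toxic threshold.

95.6 mcg/mL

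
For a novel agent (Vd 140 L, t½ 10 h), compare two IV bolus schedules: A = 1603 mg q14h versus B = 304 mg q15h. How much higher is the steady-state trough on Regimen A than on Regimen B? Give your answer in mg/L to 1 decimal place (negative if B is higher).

Regimen A: f = (1/2)^(14/10) ≈ 0.3789; Cmin,ss = (1603/140)·f/(1−f) ≈ 6.985 mg/L.
Regimen B: f = (1/2)^(15/10) ≈ 0.3536; Cmin,ss = (304/140)·f/(1−f) ≈ 1.188 mg/L.
Difference ≈ 6.985 − 1.188 ≈ 5.797 mg/L.

5.8 mg/L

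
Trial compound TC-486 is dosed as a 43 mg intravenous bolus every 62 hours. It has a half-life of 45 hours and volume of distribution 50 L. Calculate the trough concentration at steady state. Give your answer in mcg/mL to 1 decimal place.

k = ln2/t½ = ln2/45 ≈ 0.015403 h⁻¹; fraction remaining f = e^(−kτ) = e^(−0.015403×62) ≈ 0.3848.
Single-dose peak C₀ = D/Vd = 43/50 ≈ 0.860 mcg/mL.
Steady-state trough Cmin,ss = C₀·f/(1−f) ≈ 0.860 × 0.3848/0.6152 ≈ 0.538 mcg/mL.

0.5 mcg/mL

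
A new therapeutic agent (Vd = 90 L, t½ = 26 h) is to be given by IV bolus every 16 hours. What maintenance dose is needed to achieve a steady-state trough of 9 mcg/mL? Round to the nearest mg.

τ/t½ = 16/26 ≈ 0.61538, so f = (1/2)^(16/26) ≈ 0.652756.
Cmin,ss = (D/Vd)·f/(1−f), so D = Cmin,ss·Vd·(1−f)/f.
D = 9 × 90 × (1−f)/f ≈ 9 × 90 × 0.53197 ≈ 430.90 mg.

431 mg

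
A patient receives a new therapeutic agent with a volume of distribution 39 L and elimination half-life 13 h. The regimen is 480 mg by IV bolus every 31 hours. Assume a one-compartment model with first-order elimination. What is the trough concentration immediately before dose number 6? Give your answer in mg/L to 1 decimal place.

f = (1/2)^(τ/t½) = (1/2)^(31/13) ≈ 0.1915.
C₀ = D/Vd = 480/39 ≈ 12.308 mg/L.
Before the 6th dose, 5 doses have been given. Superposition: Cmin = C₀·(f + f² + … + f^5).
≈ 12.308 × (0.1915 + 0.0367 + 0.0070 + 0.0013 + 0.0003) ≈ 12.308 × 0.2368 ≈ 2.915 mg/L.

2.9 mg/L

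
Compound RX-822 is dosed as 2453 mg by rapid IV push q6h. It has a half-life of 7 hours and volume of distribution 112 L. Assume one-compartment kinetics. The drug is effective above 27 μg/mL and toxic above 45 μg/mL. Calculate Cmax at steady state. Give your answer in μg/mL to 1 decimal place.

k = ln2/t½ = ln2/7 ≈ 0.099021 h⁻¹; fraction remaining f = e^(−kτ) = e^(−0.099021×6) ≈ 0.5520.
At steady state, accumulation factor R = 1/(1 − e^(−kτ)) ≈ 2.2321.
Single-dose peak C₀ = D/Vd = 2453/112 ≈ 21.902 μg/mL.
Steady-state peak Cmax,ss = C₀·R ≈ 21.902 × 2.2321 ≈ 48.887 μg/mL.
Peak 48.9 μg/mL vs MTC 45 μg/mL: exceeds toxic threshold.

48.9 μg/mL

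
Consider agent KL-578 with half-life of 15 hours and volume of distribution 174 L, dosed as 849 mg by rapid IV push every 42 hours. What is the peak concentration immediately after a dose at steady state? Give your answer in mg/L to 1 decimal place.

k = ln2/t½ = ln2/15 ≈ 0.046210 h⁻¹; fraction remaining f = e^(−kτ) = e^(−0.046210×42) ≈ 0.1436.
Accumulation ratio R = 1/(1 − f) ≈ 1/0.8564 ≈ 1.1677.
Each bolus raises the concentration by D/Vd = 849/174 ≈ 4.879 mg/L.
Steady-state peak Cmax,ss = C₀·R ≈ 4.879 × 1.1677 ≈ 5.697 mg/L.

5.7 mg/L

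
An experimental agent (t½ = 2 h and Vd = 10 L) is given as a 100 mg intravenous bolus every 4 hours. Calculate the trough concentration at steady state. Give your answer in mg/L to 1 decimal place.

The dosing interval is 2 half-lives, so f = 2^(−2) = 0.25.
Accumulation ratio R = 1/(1 − f) = 1/0.75 = 4/3.
Single-dose peak C₀ = D/Vd = 100/10 = 10 mg/L.
Steady-state peak Cmax,ss = C₀·R = 10 × 4/3 ≈ 13.333 mg/L.
Steady-state trough Cmin,ss = Cmax,ss·f ≈ 13.333 × 0.25 ≈ 3.333 mg/L.

3.3 mg/L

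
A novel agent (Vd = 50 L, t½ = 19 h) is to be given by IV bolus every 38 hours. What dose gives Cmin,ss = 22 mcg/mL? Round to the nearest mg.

3300 mg

τ/t½ = 38/19 ≈ 2, so f = (1/2)^(38/19) ≈ 0.250000.
Cmin,ss = (D/Vd)·f/(1−f), so D = Cmin,ss·Vd·(1−f)/f.
D = 22 × 50 × (1−f)/f ≈ 22 × 50 × 3.00000 ≈ 3300.00 mg.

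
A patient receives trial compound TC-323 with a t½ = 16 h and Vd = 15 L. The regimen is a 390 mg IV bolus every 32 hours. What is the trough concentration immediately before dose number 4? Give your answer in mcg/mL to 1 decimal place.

8.5 mcg/mL

f = (1/2)^(τ/t½) = (1/2)^(32/16) ≈ 0.2500.
C₀ = D/Vd = 390/15 ≈ 26.000 mcg/mL.
Before the 4th dose, 3 doses have been given. Superposition: Cmin = C₀·(f + f² + … + f^3).
≈ 26.000 × (0.2500 + 0.0625 + 0.0156) ≈ 26.000 × 0.3281 ≈ 8.531 mcg/mL.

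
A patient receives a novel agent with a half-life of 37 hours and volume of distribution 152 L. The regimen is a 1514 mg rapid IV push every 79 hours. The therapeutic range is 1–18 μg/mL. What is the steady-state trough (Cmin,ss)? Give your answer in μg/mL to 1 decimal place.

2.9 μg/mL

k = ln2/t½ = ln2/37 ≈ 0.018734 h⁻¹; fraction remaining f = e^(−kτ) = e^(−0.018734×79) ≈ 0.2276.
Each bolus raises the concentration by D/Vd = 1514/152 ≈ 9.961 μg/mL.
Steady-state trough Cmin,ss = C₀·f/(1−f) ≈ 9.961 × 0.2276/0.7724 ≈ 2.935 μg/mL.
Trough 2.9 μg/mL vs MEC 1 μg/mL: adequate.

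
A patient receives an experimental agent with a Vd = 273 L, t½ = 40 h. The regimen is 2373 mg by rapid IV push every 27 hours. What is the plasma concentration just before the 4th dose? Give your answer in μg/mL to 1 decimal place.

f = (1/2)^(τ/t½) = (1/2)^(27/40) ≈ 0.6263.
C₀ = D/Vd = 2373/273 ≈ 8.692 μg/mL.
Before the 4th dose, 3 doses have been given. Superposition: Cmin = C₀·(f + f² + … + f^3).
≈ 8.692 × (0.6263 + 0.3923 + 0.2457) ≈ 8.692 × 1.2643 ≈ 10.989 μg/mL.

11.0 μg/mL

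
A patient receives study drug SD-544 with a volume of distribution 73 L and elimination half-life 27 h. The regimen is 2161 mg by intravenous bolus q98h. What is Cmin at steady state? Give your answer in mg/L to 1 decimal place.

2.6 mg/L

τ/t½ = 98/27 ≈ 3.6296, so fraction remaining f = (1/2)^(98/27) ≈ 0.0808.
Each bolus raises the concentration by D/Vd = 2161/73 ≈ 29.603 mg/L.
Steady-state trough Cmin,ss = C₀·f/(1−f) ≈ 29.603 × 0.0808/0.9192 ≈ 2.602 mg/L.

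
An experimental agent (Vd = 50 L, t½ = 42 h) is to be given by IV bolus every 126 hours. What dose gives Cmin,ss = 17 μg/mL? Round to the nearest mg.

5950 mg

τ/t½ = 126/42 ≈ 3, so f = (1/2)^(126/42) ≈ 0.125000.
Cmin,ss = (D/Vd)·f/(1−f), so D = Cmin,ss·Vd·(1−f)/f.
D = 17 × 50 × (1−f)/f ≈ 17 × 50 × 7.00000 ≈ 5950.00 mg.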